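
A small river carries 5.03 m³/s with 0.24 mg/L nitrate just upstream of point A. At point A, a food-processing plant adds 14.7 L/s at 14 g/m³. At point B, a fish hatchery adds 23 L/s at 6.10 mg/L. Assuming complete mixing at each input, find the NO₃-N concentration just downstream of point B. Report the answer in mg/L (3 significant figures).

0.307 mg/L

14.7 L/s = 0.0147 m³/s.
After input A: C = (5.03·0.24 + 0.0147·14) / 5.045 = 0.2801 mg/L.
23 L/s = 0.023 m³/s.
After input B: C = (5.045·0.2801 + 0.023·6.1) / 5.068 = 0.3065 mg/L.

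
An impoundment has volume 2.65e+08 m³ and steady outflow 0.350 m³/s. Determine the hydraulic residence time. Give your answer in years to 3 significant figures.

Q = 0.350 m³/s × 3.156e+07 s/yr = 1.105e+07 m³/yr.
Hydraulic residence time τ = V/Q = 2.65e+08/1.105e+07 = 23.99 yr.

24.0 yr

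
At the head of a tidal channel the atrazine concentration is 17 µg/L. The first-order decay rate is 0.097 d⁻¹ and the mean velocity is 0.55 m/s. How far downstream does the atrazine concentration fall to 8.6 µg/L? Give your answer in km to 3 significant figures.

From C = C₀·e^(−kt), t = ln(C₀/C)/k = ln(17/8.6)/0.097 = 0.6815/0.097 = 7.025 d.
Distance = v·t = 0.55 m/s × 6.07e+05 s = 3.338e+05 m = 333.8 km.

334 km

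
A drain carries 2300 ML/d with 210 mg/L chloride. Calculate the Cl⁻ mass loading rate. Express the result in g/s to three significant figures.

2300 ML/d = 26.62 m³/s.
Mass flux = Q·C = 26.62 m³/s × 210 g/m³ = 5590 g/s.

5590 g/s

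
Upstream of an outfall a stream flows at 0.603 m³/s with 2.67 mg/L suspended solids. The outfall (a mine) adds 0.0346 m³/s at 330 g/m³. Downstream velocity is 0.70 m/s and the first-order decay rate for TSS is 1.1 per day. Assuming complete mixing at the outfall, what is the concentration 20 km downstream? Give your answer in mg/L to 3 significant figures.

After complete mixing, C₀ = (0.0346·330 + 0.603·2.67) / 0.6376 = 20.43 mg/L.
Travel time t = 2e+04 m / 0.70 m/s = 2.857e+04 s = 0.3307 d.
C = 20.43·exp(−1.1·0.3307) = 20.43·0.6951 = 14.2 mg/L.

14.2 mg/L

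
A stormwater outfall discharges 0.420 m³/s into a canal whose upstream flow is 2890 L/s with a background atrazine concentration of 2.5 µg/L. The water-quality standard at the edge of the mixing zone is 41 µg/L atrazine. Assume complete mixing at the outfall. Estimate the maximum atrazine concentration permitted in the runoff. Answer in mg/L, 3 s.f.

2890 L/s = 2.89 m³/s.
2.5 µg/L = 0.0025 mg/L.
41 µg/L = 0.041 mg/L.
Mass balance: 0.041·3.31 = 0.42·Cₑ + 2.89·0.0025.
Cₑ = (0.1357 − 0.007225) / 0.42 = 0.3059 mg/L.

0.306 mg/L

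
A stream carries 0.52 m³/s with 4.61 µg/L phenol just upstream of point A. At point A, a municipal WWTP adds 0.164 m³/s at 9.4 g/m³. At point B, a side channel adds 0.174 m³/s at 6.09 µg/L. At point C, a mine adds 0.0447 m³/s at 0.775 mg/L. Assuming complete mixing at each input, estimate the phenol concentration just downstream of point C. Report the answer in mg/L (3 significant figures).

4.61 µg/L = 0.00461 mg/L.
After input A: C = (0.52·0.00461 + 0.164·9.4) / 0.684 = 2.257 mg/L.
6.09 µg/L = 0.00609 mg/L.
After input B: C = (0.684·2.257 + 0.174·0.00609) / 0.858 = 1.801 mg/L.
After input C: C = (0.858·1.801 + 0.0447·0.775) / 0.9027 = 1.75 mg/L.

1.75 mg/L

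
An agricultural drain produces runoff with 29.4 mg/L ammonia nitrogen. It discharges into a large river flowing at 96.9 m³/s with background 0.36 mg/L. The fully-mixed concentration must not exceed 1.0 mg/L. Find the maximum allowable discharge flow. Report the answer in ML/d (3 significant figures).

189 ML/d

Mass balance at complete mixing: C_std·(Q_w + Q_r) = Q_w·C_e + Q_r·C_b.
Rearranging, Q_w = Q_r·(C_std − C_b)/(C_e − C_std) = 96.9·(1 − 0.36) / (29.4 − 1) = 2.184 m³/s.
= 188.7 ML/d.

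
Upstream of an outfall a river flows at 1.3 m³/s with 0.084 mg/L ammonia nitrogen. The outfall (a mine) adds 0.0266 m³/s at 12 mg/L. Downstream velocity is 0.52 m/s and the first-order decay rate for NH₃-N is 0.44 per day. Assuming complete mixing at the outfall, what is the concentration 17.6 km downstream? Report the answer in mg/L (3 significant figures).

After complete mixing, C₀ = (0.0266·12 + 1.3·0.084) / 1.327 = 0.3229 mg/L.
Travel time t = 1.76e+04 m / 0.52 m/s = 3.385e+04 s = 0.3917 d.
C = 0.3229·exp(−0.44·0.3917) = 0.3229·0.8417 = 0.2718 mg/L.

0.272 mg/L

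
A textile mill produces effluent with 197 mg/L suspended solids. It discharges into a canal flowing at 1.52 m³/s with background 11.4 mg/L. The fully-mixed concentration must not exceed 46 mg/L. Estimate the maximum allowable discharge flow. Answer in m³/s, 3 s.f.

0.348 m³/s

Mass balance at complete mixing: C_std·(Q_w + Q_r) = Q_w·C_e + Q_r·C_b.
Rearranging, Q_w = Q_r·(C_std − C_b)/(C_e − C_std) = 1.52·(46 − 11.4) / (197 − 46) = 0.3483 m³/s.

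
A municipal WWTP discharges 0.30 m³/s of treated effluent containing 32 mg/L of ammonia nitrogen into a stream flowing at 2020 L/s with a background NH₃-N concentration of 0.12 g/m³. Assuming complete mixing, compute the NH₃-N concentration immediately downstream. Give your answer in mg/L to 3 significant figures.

4.24 mg/L

2020 L/s = 2.02 m³/s.
Flow-weighted mixing gives C = (0.3·32 + 2.02·0.12) / (0.3 + 2.02) = 9.842/2.32 = 4.242 mg/L.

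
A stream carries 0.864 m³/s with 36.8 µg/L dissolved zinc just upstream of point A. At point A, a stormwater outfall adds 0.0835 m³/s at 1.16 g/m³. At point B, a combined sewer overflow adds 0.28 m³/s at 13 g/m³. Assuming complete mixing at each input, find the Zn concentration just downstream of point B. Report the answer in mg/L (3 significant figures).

3.07 mg/L

36.8 µg/L = 0.0368 mg/L.
After input A: C = (0.864·0.0368 + 0.0835·1.16) / 0.9475 = 0.1358 mg/L.
After input B: C = (0.9475·0.1358 + 0.28·13) / 1.228 = 3.07 mg/L.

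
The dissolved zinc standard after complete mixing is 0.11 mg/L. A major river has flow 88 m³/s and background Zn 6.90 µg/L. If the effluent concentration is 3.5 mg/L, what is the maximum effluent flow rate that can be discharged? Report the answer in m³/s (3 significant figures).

6.90 µg/L = 0.0069 mg/L.
Mass balance at complete mixing: C_std·(Q_w + Q_r) = Q_w·C_e + Q_r·C_b.
Rearranging, Q_w = Q_r·(C_std − C_b)/(C_e − C_std) = 88·(0.11 − 0.0069) / (3.5 − 0.11) = 2.676 m³/s.

2.68 m³/s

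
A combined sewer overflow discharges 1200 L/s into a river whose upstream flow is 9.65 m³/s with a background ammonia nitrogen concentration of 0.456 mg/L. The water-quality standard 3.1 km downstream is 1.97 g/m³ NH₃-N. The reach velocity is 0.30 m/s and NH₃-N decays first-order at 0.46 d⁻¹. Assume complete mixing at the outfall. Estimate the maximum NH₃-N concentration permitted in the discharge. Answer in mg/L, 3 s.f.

15.2 mg/L

1200 L/s = 1.2 m³/s.
Travel time to the compliance point: t = 3100/0.30 = 1.033e+04 s = 0.1196 d; decay factor exp(−0.46·0.1196) = 0.9465.
So the concentration just after mixing may be at most 1.97/0.9465 = 2.081 mg/L.
Mass balance: 2.081·10.85 = 1.2·Cₑ + 9.65·0.456.
Cₑ = (22.58 − 4.4) / 1.2 = 15.15 mg/L.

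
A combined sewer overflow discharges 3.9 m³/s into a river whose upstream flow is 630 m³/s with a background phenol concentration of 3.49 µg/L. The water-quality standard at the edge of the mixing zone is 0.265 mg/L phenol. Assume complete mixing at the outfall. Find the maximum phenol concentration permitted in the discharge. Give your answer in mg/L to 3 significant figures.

42.5 mg/L

3.49 µg/L = 0.00349 mg/L.
Mass balance: 0.265·633.9 = 3.9·Cₑ + 630·0.00349.
Cₑ = (168 − 2.199) / 3.9 = 42.51 mg/L.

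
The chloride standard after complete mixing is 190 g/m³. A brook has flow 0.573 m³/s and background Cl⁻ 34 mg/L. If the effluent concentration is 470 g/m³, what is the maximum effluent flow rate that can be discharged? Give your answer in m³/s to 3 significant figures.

0.319 m³/s

Mass balance at complete mixing: C_std·(Q_w + Q_r) = Q_w·C_e + Q_r·C_b.
Rearranging, Q_w = Q_r·(C_std − C_b)/(C_e − C_std) = 0.573·(190 − 34) / (470 − 190) = 0.3192 m³/s.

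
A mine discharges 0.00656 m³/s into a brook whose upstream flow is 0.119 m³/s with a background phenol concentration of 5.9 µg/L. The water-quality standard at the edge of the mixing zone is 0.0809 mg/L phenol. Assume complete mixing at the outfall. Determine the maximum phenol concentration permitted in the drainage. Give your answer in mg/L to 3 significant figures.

1.44 mg/L

5.9 µg/L = 0.0059 mg/L.
Mass balance: 0.0809·0.1256 = 0.00656·Cₑ + 0.119·0.0059.
Cₑ = (0.01016 − 0.0007021) / 0.00656 = 1.441 mg/L.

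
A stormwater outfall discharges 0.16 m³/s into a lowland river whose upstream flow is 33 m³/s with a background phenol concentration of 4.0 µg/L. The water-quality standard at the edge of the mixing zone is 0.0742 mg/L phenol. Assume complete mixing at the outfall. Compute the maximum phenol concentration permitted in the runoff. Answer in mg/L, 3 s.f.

4.0 µg/L = 0.004 mg/L.
Mass balance: 0.0742·33.16 = 0.16·Cₑ + 33·0.004.
Cₑ = (2.46 − 0.132) / 0.16 = 14.55 mg/L.

14.6 mg/L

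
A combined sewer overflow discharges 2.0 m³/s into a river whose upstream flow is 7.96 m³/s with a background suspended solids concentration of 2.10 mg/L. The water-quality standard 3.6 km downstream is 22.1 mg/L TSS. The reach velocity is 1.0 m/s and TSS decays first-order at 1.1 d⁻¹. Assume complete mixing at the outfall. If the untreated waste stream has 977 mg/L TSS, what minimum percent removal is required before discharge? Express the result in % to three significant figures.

89.1 %

Travel time to the compliance point: t = 3600/1.0 = 3600 s = 0.04167 d; decay factor exp(−1.1·0.04167) = 0.9552.
So the concentration just after mixing may be at most 22.1/0.9552 = 23.14 mg/L.
Mass balance: 23.14·9.96 = 2·Cₑ + 7.96·2.1.
Cₑ = (230.4 − 16.72) / 2 = 106.9 mg/L.
Required removal = 1 − 106.9/977 = 89.06 %.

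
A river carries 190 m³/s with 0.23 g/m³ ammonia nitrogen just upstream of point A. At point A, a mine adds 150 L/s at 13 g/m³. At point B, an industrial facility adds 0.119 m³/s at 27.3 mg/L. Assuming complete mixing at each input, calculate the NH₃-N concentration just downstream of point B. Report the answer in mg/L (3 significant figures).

0.257 mg/L

150 L/s = 0.15 m³/s.
After input A: C = (190·0.23 + 0.15·13) / 190.2 = 0.2401 mg/L.
After input B: C = (190.2·0.2401 + 0.119·27.3) / 190.3 = 0.257 mg/L.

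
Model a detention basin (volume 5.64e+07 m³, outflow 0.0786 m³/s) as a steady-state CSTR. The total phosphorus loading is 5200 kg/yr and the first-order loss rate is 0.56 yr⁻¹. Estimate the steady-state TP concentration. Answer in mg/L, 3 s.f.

Outflow Q = 0.0786 m³/s × 3.156e+07 s/yr = 2.48e+06 m³/yr.
Steady-state CSTR mass balance: W = Q·C + k·V·C, so C = W/(Q + kV).
Q + kV = 2.48e+06 + 0.56·5.64e+07 = 3.406e+07 m³/yr.
C = 5200/3.406e+07 = 0.0001527 kg/m³ = 0.1527 mg/L.

0.153 mg/L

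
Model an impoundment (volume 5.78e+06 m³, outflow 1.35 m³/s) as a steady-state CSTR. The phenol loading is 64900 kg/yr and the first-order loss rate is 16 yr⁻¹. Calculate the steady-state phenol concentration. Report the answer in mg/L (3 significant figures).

Outflow Q = 1.35 m³/s × 3.156e+07 s/yr = 4.26e+07 m³/yr.
Steady-state CSTR mass balance: W = Q·C + k·V·C, so C = W/(Q + kV).
Q + kV = 4.26e+07 + 16·5.78e+06 = 1.351e+08 m³/yr.
C = 64900/1.351e+08 = 0.0004804 kg/m³ = 0.4804 mg/L.

0.480 mg/L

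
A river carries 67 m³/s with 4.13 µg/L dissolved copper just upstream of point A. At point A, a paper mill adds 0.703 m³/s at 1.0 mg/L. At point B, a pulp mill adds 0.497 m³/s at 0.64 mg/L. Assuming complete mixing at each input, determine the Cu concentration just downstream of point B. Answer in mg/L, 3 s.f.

0.0190 mg/L

4.13 µg/L = 0.00413 mg/L.
After input A: C = (67·0.00413 + 0.703·1) / 67.7 = 0.01447 mg/L.
After input B: C = (67.7·0.01447 + 0.497·0.64) / 68.2 = 0.01903 mg/L.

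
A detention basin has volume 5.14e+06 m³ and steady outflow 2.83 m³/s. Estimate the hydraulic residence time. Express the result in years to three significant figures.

Q = 2.83 m³/s × 3.156e+07 s/yr = 8.931e+07 m³/yr.
Hydraulic residence time τ = V/Q = 5.14e+06/8.931e+07 = 0.05755 yr.

0.0576 yr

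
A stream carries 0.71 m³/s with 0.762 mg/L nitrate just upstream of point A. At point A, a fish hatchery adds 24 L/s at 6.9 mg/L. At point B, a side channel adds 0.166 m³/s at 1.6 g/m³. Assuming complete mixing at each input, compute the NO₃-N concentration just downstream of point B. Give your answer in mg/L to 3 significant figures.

24 L/s = 0.024 m³/s.
After input A: C = (0.71·0.762 + 0.024·6.9) / 0.734 = 0.9627 mg/L.
After input B: C = (0.734·0.9627 + 0.166·1.6) / 0.9 = 1.08 mg/L.

1.08 mg/L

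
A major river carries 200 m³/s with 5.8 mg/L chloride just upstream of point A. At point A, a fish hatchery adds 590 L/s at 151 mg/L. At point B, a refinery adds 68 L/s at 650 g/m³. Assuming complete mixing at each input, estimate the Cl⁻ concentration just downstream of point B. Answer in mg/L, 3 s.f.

590 L/s = 0.59 m³/s.
After input A: C = (200·5.8 + 0.59·151) / 200.6 = 6.227 mg/L.
68 L/s = 0.068 m³/s.
After input B: C = (200.6·6.227 + 0.068·650) / 200.7 = 6.445 mg/L.

6.45 mg/L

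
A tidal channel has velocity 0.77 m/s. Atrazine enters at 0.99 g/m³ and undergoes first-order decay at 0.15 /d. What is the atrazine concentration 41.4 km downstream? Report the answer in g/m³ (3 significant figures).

0.902 g/m³

Travel time t = 41.4 km / 0.77 m/s = 4.14e+04/0.77 = 5.377e+04 s = 0.6223 d.
First-order decay: C = 0.99·exp(−0.15·0.6223) = 0.99·0.9109 = 0.9018 g/m³.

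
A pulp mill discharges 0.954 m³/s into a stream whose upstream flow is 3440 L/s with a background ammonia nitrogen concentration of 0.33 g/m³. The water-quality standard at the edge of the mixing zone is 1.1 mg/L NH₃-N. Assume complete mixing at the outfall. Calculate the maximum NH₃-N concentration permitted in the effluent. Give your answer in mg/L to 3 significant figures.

3.88 mg/L

3440 L/s = 3.44 m³/s.
Mass balance: 1.1·4.394 = 0.954·Cₑ + 3.44·0.33.
Cₑ = (4.833 − 1.135) / 0.954 = 3.877 mg/L.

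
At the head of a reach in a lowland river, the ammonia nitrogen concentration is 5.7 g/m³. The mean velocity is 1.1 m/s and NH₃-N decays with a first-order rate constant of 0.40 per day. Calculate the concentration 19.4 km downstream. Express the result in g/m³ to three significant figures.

5.25 g/m³

Travel time t = 19.4 km / 1.1 m/s = 1.94e+04/1.1 = 1.764e+04 s = 0.2041 d.
First-order decay: C = 5.7·exp(−0.40·0.2041) = 5.7·0.9216 = 5.253 g/m³.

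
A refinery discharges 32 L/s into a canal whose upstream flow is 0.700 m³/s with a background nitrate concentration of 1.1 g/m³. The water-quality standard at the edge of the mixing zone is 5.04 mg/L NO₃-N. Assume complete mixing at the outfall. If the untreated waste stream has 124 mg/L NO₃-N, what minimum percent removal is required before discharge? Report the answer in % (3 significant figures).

26.4 %

32 L/s = 0.032 m³/s.
Mass balance: 5.04·0.732 = 0.032·Cₑ + 0.7·1.1.
Cₑ = (3.689 − 0.77) / 0.032 = 91.23 mg/L.
Required removal = 1 − 91.23/124 = 26.43 %.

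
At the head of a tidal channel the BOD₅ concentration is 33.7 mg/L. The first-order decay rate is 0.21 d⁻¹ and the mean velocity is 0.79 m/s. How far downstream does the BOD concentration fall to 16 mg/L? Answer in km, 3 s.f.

From C = C₀·e^(−kt), t = ln(C₀/C)/k = ln(33.7/16)/0.21 = 0.7449/0.21 = 3.547 d.
Distance = v·t = 0.79 m/s × 3.065e+05 s = 2.421e+05 m = 242.1 km.

242 km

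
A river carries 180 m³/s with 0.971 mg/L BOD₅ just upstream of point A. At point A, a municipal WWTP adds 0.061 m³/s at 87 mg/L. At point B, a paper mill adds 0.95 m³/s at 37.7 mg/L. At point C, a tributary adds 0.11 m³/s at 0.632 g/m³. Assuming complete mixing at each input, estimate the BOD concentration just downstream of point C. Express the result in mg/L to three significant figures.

After input A: C = (180·0.971 + 0.061·87) / 180.1 = 1 mg/L.
After input B: C = (180.1·1 + 0.95·37.7) / 181 = 1.193 mg/L.
After input C: C = (181·1.193 + 0.11·0.632) / 181.1 = 1.192 mg/L.

1.19 mg/L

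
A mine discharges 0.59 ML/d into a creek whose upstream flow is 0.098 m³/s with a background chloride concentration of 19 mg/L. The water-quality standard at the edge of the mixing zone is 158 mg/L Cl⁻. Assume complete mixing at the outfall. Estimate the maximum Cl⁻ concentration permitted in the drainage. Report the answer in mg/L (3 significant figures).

0.59 ML/d = 0.006829 m³/s.
Mass balance: 158·0.1048 = 0.006829·Cₑ + 0.098·19.
Cₑ = (16.56 − 1.862) / 0.006829 = 2153 mg/L.

2150 mg/L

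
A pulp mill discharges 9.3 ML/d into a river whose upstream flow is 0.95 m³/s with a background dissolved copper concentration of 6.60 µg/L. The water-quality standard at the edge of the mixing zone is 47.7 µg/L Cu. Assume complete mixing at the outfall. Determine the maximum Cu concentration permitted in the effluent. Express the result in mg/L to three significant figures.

9.3 ML/d = 0.1076 m³/s.
6.60 µg/L = 0.0066 mg/L.
47.7 µg/L = 0.0477 mg/L.
Mass balance: 0.0477·1.058 = 0.1076·Cₑ + 0.95·0.0066.
Cₑ = (0.05045 − 0.00627) / 0.1076 = 0.4104 mg/L.

0.410 mg/L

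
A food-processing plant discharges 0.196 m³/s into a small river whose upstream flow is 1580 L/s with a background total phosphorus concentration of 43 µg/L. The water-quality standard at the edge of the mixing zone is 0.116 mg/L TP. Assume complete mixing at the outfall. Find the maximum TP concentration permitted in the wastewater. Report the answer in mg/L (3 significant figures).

0.704 mg/L

1580 L/s = 1.58 m³/s.
43 µg/L = 0.043 mg/L.
Mass balance: 0.116·1.776 = 0.196·Cₑ + 1.58·0.043.
Cₑ = (0.206 − 0.06794) / 0.196 = 0.7045 mg/L.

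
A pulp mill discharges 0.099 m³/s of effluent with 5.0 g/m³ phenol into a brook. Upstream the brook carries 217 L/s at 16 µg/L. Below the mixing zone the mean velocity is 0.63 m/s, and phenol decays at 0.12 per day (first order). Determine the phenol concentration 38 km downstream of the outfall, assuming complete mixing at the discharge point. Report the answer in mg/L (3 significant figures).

1.45 mg/L

217 L/s = 0.217 m³/s.
16 µg/L = 0.016 mg/L.
After complete mixing, C₀ = (0.099·5 + 0.217·0.016) / 0.316 = 1.577 mg/L.
Travel time t = 3.8e+04 m / 0.63 m/s = 6.032e+04 s = 0.6981 d.
C = 1.577·exp(−0.12·0.6981) = 1.577·0.9196 = 1.451 mg/L.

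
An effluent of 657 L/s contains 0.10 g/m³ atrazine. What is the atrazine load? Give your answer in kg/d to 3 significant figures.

657 L/s = 0.657 m³/s.
Mass flux = Q·C = 0.657 m³/s × 0.1 g/m³ = 0.0657 g/s.
= 0.0657 g/s × 86.4 = 5.676 kg/d.

5.68 kg/d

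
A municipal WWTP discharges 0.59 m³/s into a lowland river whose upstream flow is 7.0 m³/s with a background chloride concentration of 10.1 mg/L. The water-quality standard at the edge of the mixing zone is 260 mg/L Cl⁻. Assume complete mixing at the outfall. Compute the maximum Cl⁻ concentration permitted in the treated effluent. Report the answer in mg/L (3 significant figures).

3220 mg/L

Mass balance: 260·7.59 = 0.59·Cₑ + 7·10.1.
Cₑ = (1973 − 70.7) / 0.59 = 3225 mg/L.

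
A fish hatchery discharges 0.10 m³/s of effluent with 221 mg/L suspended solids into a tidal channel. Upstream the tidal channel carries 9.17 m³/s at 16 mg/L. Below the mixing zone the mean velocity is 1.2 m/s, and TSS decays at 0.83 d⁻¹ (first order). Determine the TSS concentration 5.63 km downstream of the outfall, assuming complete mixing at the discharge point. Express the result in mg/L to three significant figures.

After complete mixing, C₀ = (0.1·221 + 9.17·16) / 9.27 = 18.21 mg/L.
Travel time t = 5630 m / 1.2 m/s = 4692 s = 0.0543 d.
C = 18.21·exp(−0.83·0.0543) = 18.21·0.9559 = 17.41 mg/L.

17.4 mg/L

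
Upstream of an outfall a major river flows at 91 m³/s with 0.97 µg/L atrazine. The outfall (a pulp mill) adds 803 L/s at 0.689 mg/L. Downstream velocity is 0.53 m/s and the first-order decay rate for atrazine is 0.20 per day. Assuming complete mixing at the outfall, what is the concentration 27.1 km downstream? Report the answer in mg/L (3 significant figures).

0.00621 mg/L

803 L/s = 0.803 m³/s.
0.97 µg/L = 0.00097 mg/L.
After complete mixing, C₀ = (0.803·0.689 + 91·0.00097) / 91.8 = 0.006988 mg/L.
Travel time t = 2.71e+04 m / 0.53 m/s = 5.113e+04 s = 0.5918 d.
C = 0.006988·exp(−0.20·0.5918) = 0.006988·0.8884 = 0.006208 mg/L.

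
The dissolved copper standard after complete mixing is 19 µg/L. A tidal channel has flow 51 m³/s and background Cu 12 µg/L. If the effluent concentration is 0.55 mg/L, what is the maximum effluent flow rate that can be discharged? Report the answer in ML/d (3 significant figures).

58.1 ML/d

12 µg/L = 0.012 mg/L.
19 µg/L = 0.019 mg/L.
Mass balance at complete mixing: C_std·(Q_w + Q_r) = Q_w·C_e + Q_r·C_b.
Rearranging, Q_w = Q_r·(C_std − C_b)/(C_e − C_std) = 51·(0.019 − 0.012) / (0.55 − 0.019) = 0.6723 m³/s.
= 58.09 ML/d.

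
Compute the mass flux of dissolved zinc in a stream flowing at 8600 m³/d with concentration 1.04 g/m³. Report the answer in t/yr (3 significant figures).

8600 m³/d = 0.09954 m³/s.
Mass flux = Q·C = 0.09954 m³/s × 1.04 g/m³ = 0.1035 g/s.
= 0.1035 g/s × 31.56 = 3.267 t/yr.

3.27 t/yr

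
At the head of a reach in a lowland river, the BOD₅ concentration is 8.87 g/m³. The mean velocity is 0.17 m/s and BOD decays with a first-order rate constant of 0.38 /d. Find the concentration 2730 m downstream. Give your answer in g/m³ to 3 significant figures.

8.27 g/m³

Travel time t = 2730 m / 0.17 m/s = 2730/0.17 = 1.606e+04 s = 0.1859 d.
First-order decay: C = 8.87·exp(−0.38·0.1859) = 8.87·0.9318 = 8.265 g/m³.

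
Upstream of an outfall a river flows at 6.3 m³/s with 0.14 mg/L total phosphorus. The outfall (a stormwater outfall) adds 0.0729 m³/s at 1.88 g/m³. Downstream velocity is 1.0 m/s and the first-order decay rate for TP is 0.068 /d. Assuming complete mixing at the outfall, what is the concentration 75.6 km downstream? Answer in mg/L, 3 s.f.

0.151 mg/L

After complete mixing, C₀ = (0.0729·1.88 + 6.3·0.14) / 6.373 = 0.1599 mg/L.
Travel time t = 7.56e+04 m / 1.0 m/s = 7.56e+04 s = 0.875 d.
C = 0.1599·exp(−0.068·0.875) = 0.1599·0.9422 = 0.1507 mg/L.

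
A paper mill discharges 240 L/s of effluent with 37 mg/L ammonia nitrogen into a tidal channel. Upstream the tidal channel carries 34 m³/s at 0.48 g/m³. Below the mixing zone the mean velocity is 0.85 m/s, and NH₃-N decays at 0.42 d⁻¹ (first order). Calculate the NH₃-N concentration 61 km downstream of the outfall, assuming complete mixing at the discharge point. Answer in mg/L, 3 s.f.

0.519 mg/L

240 L/s = 0.24 m³/s.
After complete mixing, C₀ = (0.24·37 + 34·0.48) / 34.24 = 0.736 mg/L.
Travel time t = 6.1e+04 m / 0.85 m/s = 7.176e+04 s = 0.8306 d.
C = 0.736·exp(−0.42·0.8306) = 0.736·0.7055 = 0.5192 mg/L.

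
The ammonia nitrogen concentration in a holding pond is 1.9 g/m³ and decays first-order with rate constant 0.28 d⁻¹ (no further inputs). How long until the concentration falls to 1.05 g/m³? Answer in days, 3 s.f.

t = ln(C₀/C)/k = ln(1.9/1.05)/0.28 = 0.5931/0.28 = 2.118 d.

2.12 d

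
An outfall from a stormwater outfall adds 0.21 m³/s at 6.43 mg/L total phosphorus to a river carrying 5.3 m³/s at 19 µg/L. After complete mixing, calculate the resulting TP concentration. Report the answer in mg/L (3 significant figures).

19 µg/L = 0.019 mg/L.
Flow-weighted mixing gives C = (0.21·6.43 + 5.3·0.019) / (0.21 + 5.3) = 1.451/5.51 = 0.2633 mg/L.

0.263 mg/L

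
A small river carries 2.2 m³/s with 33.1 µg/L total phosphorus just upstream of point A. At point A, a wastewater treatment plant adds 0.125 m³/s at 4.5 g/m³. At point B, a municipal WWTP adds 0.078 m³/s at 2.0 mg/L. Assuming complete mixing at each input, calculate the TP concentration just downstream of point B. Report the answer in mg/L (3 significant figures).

0.329 mg/L

33.1 µg/L = 0.0331 mg/L.
After input A: C = (2.2·0.0331 + 0.125·4.5) / 2.325 = 0.2733 mg/L.
After input B: C = (2.325·0.2733 + 0.078·2) / 2.403 = 0.3293 mg/L.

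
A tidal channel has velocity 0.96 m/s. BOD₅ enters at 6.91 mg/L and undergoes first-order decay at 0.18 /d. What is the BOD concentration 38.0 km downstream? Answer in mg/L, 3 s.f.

6.36 mg/L

Travel time t = 38.0 km / 0.96 m/s = 3.8e+04/0.96 = 3.958e+04 s = 0.4581 d.
First-order decay: C = 6.91·exp(−0.18·0.4581) = 6.91·0.9208 = 6.363 mg/L.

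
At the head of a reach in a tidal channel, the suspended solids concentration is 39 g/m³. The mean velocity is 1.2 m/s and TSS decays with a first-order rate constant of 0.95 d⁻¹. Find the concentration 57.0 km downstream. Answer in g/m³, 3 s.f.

Travel time t = 57.0 km / 1.2 m/s = 5.7e+04/1.2 = 4.75e+04 s = 0.5498 d.
First-order decay: C = 39·exp(−0.95·0.5498) = 39·0.5932 = 23.13 g/m³.

23.1 g/m³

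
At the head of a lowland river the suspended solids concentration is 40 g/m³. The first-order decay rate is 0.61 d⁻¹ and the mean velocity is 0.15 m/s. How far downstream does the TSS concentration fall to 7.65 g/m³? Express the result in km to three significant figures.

35.1 km

From C = C₀·e^(−kt), t = ln(C₀/C)/k = ln(40/7.65)/0.61 = 1.654/0.61 = 2.712 d.
Distance = v·t = 0.15 m/s × 2.343e+05 s = 3.514e+04 m = 35.14 km.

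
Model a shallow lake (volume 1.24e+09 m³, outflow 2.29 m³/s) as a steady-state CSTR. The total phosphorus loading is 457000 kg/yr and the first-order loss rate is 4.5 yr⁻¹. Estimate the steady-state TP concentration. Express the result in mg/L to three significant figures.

Outflow Q = 2.29 m³/s × 3.156e+07 s/yr = 7.227e+07 m³/yr.
Steady-state CSTR mass balance: W = Q·C + k·V·C, so C = W/(Q + kV).
Q + kV = 7.227e+07 + 4.5·1.24e+09 = 5.652e+09 m³/yr.
C = 457000/5.652e+09 = 8.085e-05 kg/m³ = 0.08085 mg/L.

0.0809 mg/L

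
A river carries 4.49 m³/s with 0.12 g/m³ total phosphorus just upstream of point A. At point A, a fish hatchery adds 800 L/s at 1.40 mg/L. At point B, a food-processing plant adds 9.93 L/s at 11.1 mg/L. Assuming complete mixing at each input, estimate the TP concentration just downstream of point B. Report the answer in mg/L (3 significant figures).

800 L/s = 0.8 m³/s.
After input A: C = (4.49·0.12 + 0.8·1.4) / 5.29 = 0.3136 mg/L.
9.93 L/s = 0.00993 m³/s.
After input B: C = (5.29·0.3136 + 0.00993·11.1) / 5.3 = 0.3338 mg/L.

0.334 mg/L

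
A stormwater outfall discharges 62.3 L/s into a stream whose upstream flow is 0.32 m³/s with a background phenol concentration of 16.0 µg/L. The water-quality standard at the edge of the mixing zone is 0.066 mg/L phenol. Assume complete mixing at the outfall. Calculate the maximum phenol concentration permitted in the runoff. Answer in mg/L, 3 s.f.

0.323 mg/L

62.3 L/s = 0.0623 m³/s.
16.0 µg/L = 0.016 mg/L.
Mass balance: 0.066·0.3823 = 0.0623·Cₑ + 0.32·0.016.
Cₑ = (0.02523 − 0.00512) / 0.0623 = 0.3228 mg/L.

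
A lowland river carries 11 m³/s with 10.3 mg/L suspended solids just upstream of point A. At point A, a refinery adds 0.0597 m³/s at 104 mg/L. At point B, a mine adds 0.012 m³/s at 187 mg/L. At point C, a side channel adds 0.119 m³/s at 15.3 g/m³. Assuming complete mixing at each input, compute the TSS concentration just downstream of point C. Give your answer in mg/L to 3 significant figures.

11.0 mg/L

After input A: C = (11·10.3 + 0.0597·104) / 11.06 = 10.81 mg/L.
After input B: C = (11.06·10.81 + 0.012·187) / 11.07 = 11 mg/L.
After input C: C = (11.07·11 + 0.119·15.3) / 11.19 = 11.04 mg/L.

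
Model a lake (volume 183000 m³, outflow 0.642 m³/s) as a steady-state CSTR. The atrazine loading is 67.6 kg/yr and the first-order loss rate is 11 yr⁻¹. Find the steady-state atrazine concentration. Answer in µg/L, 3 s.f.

Outflow Q = 0.642 m³/s × 3.156e+07 s/yr = 2.026e+07 m³/yr.
Steady-state CSTR mass balance: W = Q·C + k·V·C, so C = W/(Q + kV).
Q + kV = 2.026e+07 + 11·183000 = 2.227e+07 m³/yr.
C = 67.6/2.227e+07 = 3.035e-06 kg/m³ = 0.003035 mg/L = 3.035 µg/L.

3.04 µg/L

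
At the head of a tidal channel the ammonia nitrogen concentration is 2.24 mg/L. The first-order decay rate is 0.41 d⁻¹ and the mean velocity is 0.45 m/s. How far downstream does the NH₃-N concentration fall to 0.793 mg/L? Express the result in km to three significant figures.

98.5 km

From C = C₀·e^(−kt), t = ln(C₀/C)/k = ln(2.24/0.793)/0.41 = 1.038/0.41 = 2.533 d.
Distance = v·t = 0.45 m/s × 2.188e+05 s = 9.847e+04 m = 98.47 km.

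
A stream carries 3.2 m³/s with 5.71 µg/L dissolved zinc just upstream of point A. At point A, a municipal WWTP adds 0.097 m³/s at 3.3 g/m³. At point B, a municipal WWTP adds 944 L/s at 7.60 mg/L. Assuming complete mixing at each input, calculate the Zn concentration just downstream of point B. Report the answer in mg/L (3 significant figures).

5.71 µg/L = 0.00571 mg/L.
After input A: C = (3.2·0.00571 + 0.097·3.3) / 3.297 = 0.1026 mg/L.
944 L/s = 0.944 m³/s.
After input B: C = (3.297·0.1026 + 0.944·7.6) / 4.241 = 1.771 mg/L.

1.77 mg/L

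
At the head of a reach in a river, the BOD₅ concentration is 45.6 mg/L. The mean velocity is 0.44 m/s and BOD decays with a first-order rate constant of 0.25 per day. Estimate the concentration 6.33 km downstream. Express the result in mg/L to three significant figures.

43.7 mg/L

Travel time t = 6.33 km / 0.44 m/s = 6330/0.44 = 1.439e+04 s = 0.1665 d.
First-order decay: C = 45.6·exp(−0.25·0.1665) = 45.6·0.9592 = 43.74 mg/L.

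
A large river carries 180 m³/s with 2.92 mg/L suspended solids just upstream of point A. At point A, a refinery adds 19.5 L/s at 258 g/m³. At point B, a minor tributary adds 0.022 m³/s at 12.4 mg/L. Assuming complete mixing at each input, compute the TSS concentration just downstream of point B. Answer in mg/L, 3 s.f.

19.5 L/s = 0.0195 m³/s.
After input A: C = (180·2.92 + 0.0195·258) / 180 = 2.948 mg/L.
After input B: C = (180·2.948 + 0.022·12.4) / 180 = 2.949 mg/L.

2.95 mg/L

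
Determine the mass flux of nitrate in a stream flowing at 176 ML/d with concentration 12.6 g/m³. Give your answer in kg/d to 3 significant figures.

2220 kg/d

176 ML/d = 2.037 m³/s.
Mass flux = Q·C = 2.037 m³/s × 12.6 g/m³ = 25.67 g/s.
= 25.67 g/s × 86.4 = 2218 kg/d.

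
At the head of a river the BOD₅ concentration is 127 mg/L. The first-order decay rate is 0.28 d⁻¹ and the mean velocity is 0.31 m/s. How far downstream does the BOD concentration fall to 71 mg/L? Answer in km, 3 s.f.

From C = C₀·e^(−kt), t = ln(C₀/C)/k = ln(127/71)/0.28 = 0.5815/0.28 = 2.077 d.
Distance = v·t = 0.31 m/s × 1.794e+05 s = 5.563e+04 m = 55.63 km.

55.6 km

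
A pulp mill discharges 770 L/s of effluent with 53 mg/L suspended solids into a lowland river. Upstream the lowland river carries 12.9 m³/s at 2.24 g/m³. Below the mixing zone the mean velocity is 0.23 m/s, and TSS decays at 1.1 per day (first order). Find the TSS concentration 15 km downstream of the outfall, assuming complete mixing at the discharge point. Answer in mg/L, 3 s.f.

2.22 mg/L

770 L/s = 0.77 m³/s.
After complete mixing, C₀ = (0.77·53 + 12.9·2.24) / 13.67 = 5.099 mg/L.
Travel time t = 1.5e+04 m / 0.23 m/s = 6.522e+04 s = 0.7548 d.
C = 5.099·exp(−1.1·0.7548) = 5.099·0.4359 = 2.223 mg/L.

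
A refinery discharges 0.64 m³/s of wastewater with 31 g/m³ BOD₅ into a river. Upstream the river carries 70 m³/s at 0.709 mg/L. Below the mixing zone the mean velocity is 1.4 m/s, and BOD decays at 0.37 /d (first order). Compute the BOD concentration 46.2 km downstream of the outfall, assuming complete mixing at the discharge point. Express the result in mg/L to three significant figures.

0.854 mg/L

After complete mixing, C₀ = (0.64·31 + 70·0.709) / 70.64 = 0.9834 mg/L.
Travel time t = 4.62e+04 m / 1.4 m/s = 3.3e+04 s = 0.3819 d.
C = 0.9834·exp(−0.37·0.3819) = 0.9834·0.8682 = 0.8538 mg/L.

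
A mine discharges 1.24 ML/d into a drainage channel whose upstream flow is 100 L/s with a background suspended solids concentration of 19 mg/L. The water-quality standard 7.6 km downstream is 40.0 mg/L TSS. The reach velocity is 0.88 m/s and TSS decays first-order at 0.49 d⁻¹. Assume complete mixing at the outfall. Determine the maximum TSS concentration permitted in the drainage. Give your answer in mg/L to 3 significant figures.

1.24 ML/d = 0.01435 m³/s.
100 L/s = 0.1 m³/s.
Travel time to the compliance point: t = 7600/0.88 = 8636 s = 0.09996 d; decay factor exp(−0.49·0.09996) = 0.9522.
So the concentration just after mixing may be at most 40/0.9522 = 42.01 mg/L.
Mass balance: 42.01·0.1144 = 0.01435·Cₑ + 0.1·19.
Cₑ = (4.804 − 1.9) / 0.01435 = 202.3 mg/L.

202 mg/L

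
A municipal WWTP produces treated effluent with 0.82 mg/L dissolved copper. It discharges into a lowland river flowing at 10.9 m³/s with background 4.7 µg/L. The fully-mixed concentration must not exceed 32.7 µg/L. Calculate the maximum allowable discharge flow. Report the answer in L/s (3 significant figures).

4.7 µg/L = 0.0047 mg/L.
32.7 µg/L = 0.0327 mg/L.
Mass balance at complete mixing: C_std·(Q_w + Q_r) = Q_w·C_e + Q_r·C_b.
Rearranging, Q_w = Q_r·(C_std − C_b)/(C_e − C_std) = 10.9·(0.0327 − 0.0047) / (0.82 − 0.0327) = 0.3877 m³/s.
= 387.7 L/s.

388 L/s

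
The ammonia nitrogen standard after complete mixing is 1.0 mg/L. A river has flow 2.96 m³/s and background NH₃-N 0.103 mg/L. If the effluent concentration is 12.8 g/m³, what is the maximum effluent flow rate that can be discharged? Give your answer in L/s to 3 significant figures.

Mass balance at complete mixing: C_std·(Q_w + Q_r) = Q_w·C_e + Q_r·C_b.
Rearranging, Q_w = Q_r·(C_std − C_b)/(C_e − C_std) = 2.96·(1 − 0.103) / (12.8 − 1) = 0.225 m³/s.
= 225 L/s.

225 L/s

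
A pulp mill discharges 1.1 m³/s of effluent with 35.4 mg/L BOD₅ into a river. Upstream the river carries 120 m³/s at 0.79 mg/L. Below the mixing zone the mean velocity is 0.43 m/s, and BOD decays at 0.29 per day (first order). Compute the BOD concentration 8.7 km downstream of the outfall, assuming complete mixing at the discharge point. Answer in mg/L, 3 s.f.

After complete mixing, C₀ = (1.1·35.4 + 120·0.79) / 121.1 = 1.104 mg/L.
Travel time t = 8700 m / 0.43 m/s = 2.023e+04 s = 0.2342 d.
C = 1.104·exp(−0.29·0.2342) = 1.104·0.9343 = 1.032 mg/L.

1.03 mg/L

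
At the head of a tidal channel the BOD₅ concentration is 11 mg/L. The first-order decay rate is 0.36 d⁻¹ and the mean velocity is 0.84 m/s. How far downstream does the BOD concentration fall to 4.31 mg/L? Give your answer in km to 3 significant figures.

From C = C₀·e^(−kt), t = ln(C₀/C)/k = ln(11/4.31)/0.36 = 0.937/0.36 = 2.603 d.
Distance = v·t = 0.84 m/s × 2.249e+05 s = 1.889e+05 m = 188.9 km.

189 km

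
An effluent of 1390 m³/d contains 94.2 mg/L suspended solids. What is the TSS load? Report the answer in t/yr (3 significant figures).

47.8 t/yr

1390 m³/d = 0.01609 m³/s.
Mass flux = Q·C = 0.01609 m³/s × 94.2 g/m³ = 1.515 g/s.
= 1.515 g/s × 31.56 = 47.83 t/yr.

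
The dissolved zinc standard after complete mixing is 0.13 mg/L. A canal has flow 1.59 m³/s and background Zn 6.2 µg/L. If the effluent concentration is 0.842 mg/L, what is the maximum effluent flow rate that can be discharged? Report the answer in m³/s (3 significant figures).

0.276 m³/s

6.2 µg/L = 0.0062 mg/L.
Mass balance at complete mixing: C_std·(Q_w + Q_r) = Q_w·C_e + Q_r·C_b.
Rearranging, Q_w = Q_r·(C_std − C_b)/(C_e − C_std) = 1.59·(0.13 − 0.0062) / (0.842 − 0.13) = 0.2765 m³/s.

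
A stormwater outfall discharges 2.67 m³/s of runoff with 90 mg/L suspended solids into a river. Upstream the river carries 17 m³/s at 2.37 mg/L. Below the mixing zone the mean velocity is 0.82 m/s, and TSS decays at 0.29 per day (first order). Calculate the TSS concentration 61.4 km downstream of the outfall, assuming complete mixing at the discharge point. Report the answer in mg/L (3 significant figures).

After complete mixing, C₀ = (2.67·90 + 17·2.37) / 19.67 = 14.26 mg/L.
Travel time t = 6.14e+04 m / 0.82 m/s = 7.488e+04 s = 0.8666 d.
C = 14.26·exp(−0.29·0.8666) = 14.26·0.7778 = 11.09 mg/L.

11.1 mg/L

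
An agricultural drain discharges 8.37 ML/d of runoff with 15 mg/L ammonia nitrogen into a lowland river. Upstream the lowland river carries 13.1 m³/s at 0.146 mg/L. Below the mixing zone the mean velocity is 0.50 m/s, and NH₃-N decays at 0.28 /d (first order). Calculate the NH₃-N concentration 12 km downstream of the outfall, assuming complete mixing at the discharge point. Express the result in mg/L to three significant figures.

8.37 ML/d = 0.09687 m³/s.
After complete mixing, C₀ = (0.09687·15 + 13.1·0.146) / 13.2 = 0.255 mg/L.
Travel time t = 1.2e+04 m / 0.50 m/s = 2.4e+04 s = 0.2778 d.
C = 0.255·exp(−0.28·0.2778) = 0.255·0.9252 = 0.236 mg/L.

0.236 mg/L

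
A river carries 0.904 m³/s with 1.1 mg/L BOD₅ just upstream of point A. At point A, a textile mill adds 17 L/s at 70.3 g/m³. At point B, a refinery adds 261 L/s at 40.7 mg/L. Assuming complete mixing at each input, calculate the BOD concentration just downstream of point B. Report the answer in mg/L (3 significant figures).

10.8 mg/L

17 L/s = 0.017 m³/s.
After input A: C = (0.904·1.1 + 0.017·70.3) / 0.921 = 2.377 mg/L.
261 L/s = 0.261 m³/s.
After input B: C = (0.921·2.377 + 0.261·40.7) / 1.182 = 10.84 mg/L.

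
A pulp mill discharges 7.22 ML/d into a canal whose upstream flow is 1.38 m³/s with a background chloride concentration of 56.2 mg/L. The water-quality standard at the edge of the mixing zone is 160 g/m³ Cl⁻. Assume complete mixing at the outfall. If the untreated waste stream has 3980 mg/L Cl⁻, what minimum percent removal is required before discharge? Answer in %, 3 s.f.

52.9 %

7.22 ML/d = 0.08356 m³/s.
Mass balance: 160·1.464 = 0.08356·Cₑ + 1.38·56.2.
Cₑ = (234.2 − 77.56) / 0.08356 = 1874 mg/L.
Required removal = 1 − 1874/3980 = 52.91 %.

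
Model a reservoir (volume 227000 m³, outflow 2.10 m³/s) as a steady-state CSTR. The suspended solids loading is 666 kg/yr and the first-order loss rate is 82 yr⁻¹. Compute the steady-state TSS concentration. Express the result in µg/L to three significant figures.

7.85 µg/L

Outflow Q = 2.10 m³/s × 3.156e+07 s/yr = 6.627e+07 m³/yr.
Steady-state CSTR mass balance: W = Q·C + k·V·C, so C = W/(Q + kV).
Q + kV = 6.627e+07 + 82·227000 = 8.488e+07 m³/yr.
C = 666/8.488e+07 = 7.846e-06 kg/m³ = 0.007846 mg/L = 7.846 µg/L.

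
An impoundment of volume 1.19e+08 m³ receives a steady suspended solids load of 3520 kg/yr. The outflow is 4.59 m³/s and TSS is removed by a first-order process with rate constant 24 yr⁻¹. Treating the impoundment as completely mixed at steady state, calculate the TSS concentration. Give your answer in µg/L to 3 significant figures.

Outflow Q = 4.59 m³/s × 3.156e+07 s/yr = 1.448e+08 m³/yr.
Steady-state CSTR mass balance: W = Q·C + k·V·C, so C = W/(Q + kV).
Q + kV = 1.448e+08 + 24·1.19e+08 = 3.001e+09 m³/yr.
C = 3520/3.001e+09 = 1.173e-06 kg/m³ = 0.001173 mg/L = 1.173 µg/L.

1.17 µg/L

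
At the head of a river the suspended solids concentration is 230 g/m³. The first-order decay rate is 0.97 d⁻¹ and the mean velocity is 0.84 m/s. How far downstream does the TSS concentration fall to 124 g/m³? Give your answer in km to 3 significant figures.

46.2 km

From C = C₀·e^(−kt), t = ln(C₀/C)/k = ln(230/124)/0.97 = 0.6178/0.97 = 0.6369 d.
Distance = v·t = 0.84 m/s × 5.503e+04 s = 4.622e+04 m = 46.22 km.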